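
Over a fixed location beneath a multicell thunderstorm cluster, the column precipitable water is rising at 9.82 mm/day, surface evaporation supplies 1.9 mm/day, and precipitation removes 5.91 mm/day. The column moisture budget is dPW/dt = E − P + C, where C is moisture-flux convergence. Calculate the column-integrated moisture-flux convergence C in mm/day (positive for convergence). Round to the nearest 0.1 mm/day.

C ≈ 13.8 mm/day

dPW/dt = +9.82 mm/day.
C = dPW/dt − E + P = (+9.82) − 1.9 + 5.91 = 13.8 mm/day.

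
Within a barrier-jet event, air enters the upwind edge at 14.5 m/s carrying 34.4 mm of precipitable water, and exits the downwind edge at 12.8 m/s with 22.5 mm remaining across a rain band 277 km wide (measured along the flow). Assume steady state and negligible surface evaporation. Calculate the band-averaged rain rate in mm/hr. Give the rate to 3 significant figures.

R ≈ 2.74 mm/hr

Column moisture flux per unit crosswind length is F = V × PW.
Inflow: F_in = 14.5 × 34.4 = 498.8 mm·m/s
Outflow: F_out = 12.8 × 22.5 = 288 mm·m/s
Steady-state rate R = (F_in − F_out)/L = (498.8 − 288) / 277000 m = 7.610e-04 mm/s.
R = 7.610e-04 × 3600 = 2.74 mm/hr.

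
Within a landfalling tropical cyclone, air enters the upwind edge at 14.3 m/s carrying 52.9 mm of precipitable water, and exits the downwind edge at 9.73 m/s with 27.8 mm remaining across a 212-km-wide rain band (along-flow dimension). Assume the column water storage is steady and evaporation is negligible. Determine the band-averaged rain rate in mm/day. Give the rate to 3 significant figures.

R ≈ 198 mm/day

Column moisture flux per unit crosswind length is F = V × PW.
Inflow: F_in = 14.3 × 52.9 = 756.47 mm·m/s
Outflow: F_out = 9.73 × 27.8 = 270.494 mm·m/s
Steady-state rate R = (F_in − F_out)/L = (756.47 − 270.494) / 212000 m = 2.292e-03 mm/s.
R = 2.292e-03 × 3600 × 24 = 198 mm/day.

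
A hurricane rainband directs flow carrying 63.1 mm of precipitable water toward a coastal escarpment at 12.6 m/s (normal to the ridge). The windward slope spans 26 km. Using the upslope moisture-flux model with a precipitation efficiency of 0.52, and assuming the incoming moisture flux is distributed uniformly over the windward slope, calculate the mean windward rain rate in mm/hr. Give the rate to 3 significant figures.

Incoming column moisture flux per unit ridge length: F = V × PW = 12.6 × 63.1 = 795.06 mm·m/s.
Spread over the 26 km slope with efficiency ε = 0.52: R = ε·F/W = 0.52 × 795.06 / 26000 m = 1.590e-02 mm/s.
R = 1.590e-02 × 3600 = 57.2 mm/hr.

R ≈ 57.2 mm/hr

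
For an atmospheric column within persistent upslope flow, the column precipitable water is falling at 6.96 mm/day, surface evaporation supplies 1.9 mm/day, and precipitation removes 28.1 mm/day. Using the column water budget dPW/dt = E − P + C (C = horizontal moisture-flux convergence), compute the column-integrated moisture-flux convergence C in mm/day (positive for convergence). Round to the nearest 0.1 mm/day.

C ≈ 19.2 mm/day

dPW/dt = -6.96 mm/day.
C = dPW/dt − E + P = (-6.96) − 1.9 + 28.1 = 19.2 mm/day.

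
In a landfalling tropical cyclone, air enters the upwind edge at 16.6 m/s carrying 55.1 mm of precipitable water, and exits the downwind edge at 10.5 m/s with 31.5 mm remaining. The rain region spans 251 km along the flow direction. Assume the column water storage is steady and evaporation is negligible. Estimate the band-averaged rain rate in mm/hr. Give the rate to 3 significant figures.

Column moisture flux per unit crosswind length is F = V × PW.
Inflow: F_in = 16.6 × 55.1 = 914.66 mm·m/s
Outflow: F_out = 10.5 × 31.5 = 330.75 mm·m/s
Steady-state rate R = (F_in − F_out)/L = (914.66 − 330.75) / 251000 m = 2.326e-03 mm/s.
R = 2.326e-03 × 3600 = 8.37 mm/hr.

R ≈ 8.37 mm/hr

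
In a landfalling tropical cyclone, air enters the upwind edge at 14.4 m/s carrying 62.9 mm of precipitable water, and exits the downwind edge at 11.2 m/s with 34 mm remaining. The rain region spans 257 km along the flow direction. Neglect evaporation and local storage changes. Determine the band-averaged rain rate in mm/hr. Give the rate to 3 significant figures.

Column moisture flux per unit crosswind length is F = V × PW.
Inflow: F_in = 14.4 × 62.9 = 905.76 mm·m/s
Outflow: F_out = 11.2 × 34 = 380.8 mm·m/s
Steady-state rate R = (F_in − F_out)/L = (905.76 − 380.8) / 257000 m = 2.043e-03 mm/s.
R = 2.043e-03 × 3600 = 7.35 mm/hr.

R ≈ 7.35 mm/hr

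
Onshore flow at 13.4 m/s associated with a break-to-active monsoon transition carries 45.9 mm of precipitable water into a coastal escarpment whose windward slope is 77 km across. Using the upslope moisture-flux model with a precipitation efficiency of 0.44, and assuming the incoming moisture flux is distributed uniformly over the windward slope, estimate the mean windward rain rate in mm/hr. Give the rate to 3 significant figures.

R ≈ 12.7 mm/hr

Incoming column moisture flux per unit ridge length: F = V × PW = 13.4 × 45.9 = 615.06 mm·m/s.
Spread over the 77 km slope with efficiency ε = 0.44: R = ε·F/W = 0.44 × 615.06 / 77000 m = 3.515e-03 mm/s.
R = 3.515e-03 × 3600 = 12.7 mm/hr.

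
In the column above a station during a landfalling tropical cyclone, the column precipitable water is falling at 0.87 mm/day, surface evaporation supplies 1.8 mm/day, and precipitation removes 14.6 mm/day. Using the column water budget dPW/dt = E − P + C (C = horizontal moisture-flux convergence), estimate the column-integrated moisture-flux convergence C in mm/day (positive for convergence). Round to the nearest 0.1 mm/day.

C ≈ 11.9 mm/day

dPW/dt = -0.87 mm/day.
C = dPW/dt − E + P = (-0.87) − 1.8 + 14.6 = 11.9 mm/day.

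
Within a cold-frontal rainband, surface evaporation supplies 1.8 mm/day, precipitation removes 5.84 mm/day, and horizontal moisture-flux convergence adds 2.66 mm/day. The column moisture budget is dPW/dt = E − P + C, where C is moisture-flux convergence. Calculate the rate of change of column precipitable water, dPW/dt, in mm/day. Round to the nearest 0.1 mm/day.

dPW/dt ≈ -1.4 mm/day

dPW/dt = E − P + C = 1.8 − 5.84 + (2.66) = -1.4 mm/day.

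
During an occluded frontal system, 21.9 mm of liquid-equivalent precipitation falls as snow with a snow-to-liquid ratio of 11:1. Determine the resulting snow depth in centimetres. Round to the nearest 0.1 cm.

snow depth ≈ 24.1 cm

Snow depth = liquid × ratio = 21.9 mm × 11 = 240.9 mm = 24.1 cm.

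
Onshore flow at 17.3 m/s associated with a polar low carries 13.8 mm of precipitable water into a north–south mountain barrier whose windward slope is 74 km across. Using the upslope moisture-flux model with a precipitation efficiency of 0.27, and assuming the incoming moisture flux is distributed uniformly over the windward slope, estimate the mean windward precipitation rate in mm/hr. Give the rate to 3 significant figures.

Incoming column moisture flux per unit ridge length: F = V × PW = 17.3 × 13.8 = 238.74 mm·m/s.
Spread over the 74 km slope with efficiency ε = 0.27: R = ε·F/W = 0.27 × 238.74 / 74000 m = 8.711e-04 mm/s.
R = 8.711e-04 × 3600 = 3.14 mm/hr.

R ≈ 3.14 mm/hr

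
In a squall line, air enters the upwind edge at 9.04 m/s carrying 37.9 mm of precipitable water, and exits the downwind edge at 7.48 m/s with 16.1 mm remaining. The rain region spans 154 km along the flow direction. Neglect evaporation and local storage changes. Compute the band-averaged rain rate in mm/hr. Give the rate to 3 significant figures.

Column moisture flux per unit crosswind length is F = V × PW.
Inflow: F_in = 9.04 × 37.9 = 342.616 mm·m/s
Outflow: F_out = 7.48 × 16.1 = 120.428 mm·m/s
Steady-state rate R = (F_in − F_out)/L = (342.616 − 120.428) / 154000 m = 1.443e-03 mm/s.
R = 1.443e-03 × 3600 = 5.19 mm/hr.

R ≈ 5.19 mm/hr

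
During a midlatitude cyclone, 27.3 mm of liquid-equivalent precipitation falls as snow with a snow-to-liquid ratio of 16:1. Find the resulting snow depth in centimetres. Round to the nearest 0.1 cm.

snow depth ≈ 43.7 cm

Snow depth = liquid × ratio = 27.3 mm × 16 = 436.8 mm = 43.7 cm.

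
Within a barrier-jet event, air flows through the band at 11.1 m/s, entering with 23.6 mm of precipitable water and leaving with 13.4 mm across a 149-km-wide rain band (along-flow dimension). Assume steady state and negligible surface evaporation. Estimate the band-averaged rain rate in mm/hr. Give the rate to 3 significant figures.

Column moisture flux per unit crosswind length is F = V × PW.
Inflow: F_in = 11.1 × 23.6 = 261.96 mm·m/s
Outflow: F_out = 11.1 × 13.4 = 148.74 mm·m/s
Steady-state rate R = (F_in − F_out)/L = (261.96 − 148.74) / 149000 m = 7.599e-04 mm/s.
R = 7.599e-04 × 3600 = 2.74 mm/hr.

R ≈ 2.74 mm/hr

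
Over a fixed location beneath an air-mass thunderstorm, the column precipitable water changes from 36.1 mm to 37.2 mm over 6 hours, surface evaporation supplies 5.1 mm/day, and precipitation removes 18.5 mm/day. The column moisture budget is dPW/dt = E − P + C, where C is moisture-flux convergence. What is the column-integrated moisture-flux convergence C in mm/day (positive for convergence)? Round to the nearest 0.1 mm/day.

C ≈ 17.8 mm/day

dPW/dt = (37.2 − 36.1) mm / (6/24 day) = +4.400 mm/day.
C = dPW/dt − E + P = (+4.400) − 5.1 + 18.5 = 17.8 mm/day.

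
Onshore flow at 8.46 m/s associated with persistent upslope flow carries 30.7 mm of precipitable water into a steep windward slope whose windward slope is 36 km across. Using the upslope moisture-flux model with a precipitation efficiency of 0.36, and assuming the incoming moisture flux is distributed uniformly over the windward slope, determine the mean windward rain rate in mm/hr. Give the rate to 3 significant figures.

R ≈ 9.35 mm/hr

Incoming column moisture flux per unit ridge length: F = V × PW = 8.46 × 30.7 = 259.722 mm·m/s.
Spread over the 36 km slope with efficiency ε = 0.36: R = ε·F/W = 0.36 × 259.722 / 36000 m = 2.597e-03 mm/s.
R = 2.597e-03 × 3600 = 9.35 mm/hr.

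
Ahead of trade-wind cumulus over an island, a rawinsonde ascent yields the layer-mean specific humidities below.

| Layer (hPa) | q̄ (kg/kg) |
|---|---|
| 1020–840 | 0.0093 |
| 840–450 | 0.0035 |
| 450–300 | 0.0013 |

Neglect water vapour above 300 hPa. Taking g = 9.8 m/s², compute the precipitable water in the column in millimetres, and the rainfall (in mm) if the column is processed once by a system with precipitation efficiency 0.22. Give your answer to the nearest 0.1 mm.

PW ≈ 33.0 mm; rainfall ≈ 7.3 mm

Precipitable water is the column-integrated vapour mass per unit area: PW = (1/g) Σ q̄ Δp, with q in kg/kg and Δp in Pa (1 kg/m² of water = 1 mm).
Layer 1020–840 hPa: Δp = 180 hPa = 18000 Pa, q̄ = 0.0093 kg/kg → 0.0093 × 18000 / 9.8 = 17.08 mm
Layer 840–450 hPa: Δp = 390 hPa = 39000 Pa, q̄ = 0.0035 kg/kg → 0.0035 × 39000 / 9.8 = 13.93 mm
Layer 450–300 hPa: Δp = 150 hPa = 15000 Pa, q̄ = 0.0013 kg/kg → 0.0013 × 15000 / 9.8 = 1.99 mm
PW = 17.08 + 13.93 + 1.99 = 33.00 ≈ 33.0 mm.
Rainfall = ε × PW = 0.22 × 33.0 = 7.3 mm.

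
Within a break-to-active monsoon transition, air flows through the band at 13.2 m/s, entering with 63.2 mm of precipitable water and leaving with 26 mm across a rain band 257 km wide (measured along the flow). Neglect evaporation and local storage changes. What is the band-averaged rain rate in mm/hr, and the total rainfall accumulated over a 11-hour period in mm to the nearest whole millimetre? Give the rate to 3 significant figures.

R ≈ 6.88 mm/hr; total ≈ 76 mm

Column moisture flux per unit crosswind length is F = V × PW.
Inflow: F_in = 13.2 × 63.2 = 834.24 mm·m/s
Outflow: F_out = 13.2 × 26 = 343.2 mm·m/s
Steady-state rate R = (F_in − F_out)/L = (834.24 − 343.2) / 257000 m = 1.911e-03 mm/s.
R = 1.911e-03 × 3600 = 6.88 mm/hr.
Over 11 h: total = 6.88 × 11 = 75.68 ≈ 76 mm.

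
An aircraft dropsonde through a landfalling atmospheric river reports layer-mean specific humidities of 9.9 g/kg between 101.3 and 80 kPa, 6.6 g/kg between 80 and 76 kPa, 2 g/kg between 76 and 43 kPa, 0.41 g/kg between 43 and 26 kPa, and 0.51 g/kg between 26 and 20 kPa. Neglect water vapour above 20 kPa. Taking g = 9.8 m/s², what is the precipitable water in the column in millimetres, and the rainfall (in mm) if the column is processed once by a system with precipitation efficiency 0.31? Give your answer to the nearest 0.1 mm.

Precipitable water is the column-integrated vapour mass per unit area: PW = (1/g) Σ q̄ Δp, with q in kg/kg and Δp in Pa (1 kg/m² of water = 1 mm).
Layer 101.3–80 kPa: Δp = 213 hPa = 21300 Pa, q̄ = 0.0099 kg/kg → 0.0099 × 21300 / 9.8 = 21.52 mm
Layer 80–76 kPa: Δp = 40 hPa = 4000 Pa, q̄ = 0.0066 kg/kg → 0.0066 × 4000 / 9.8 = 2.69 mm
Layer 76–43 kPa: Δp = 330 hPa = 33000 Pa, q̄ = 0.002 kg/kg → 0.002 × 33000 / 9.8 = 6.73 mm
Layer 43–26 kPa: Δp = 170 hPa = 17000 Pa, q̄ = 0.00041 kg/kg → 0.00041 × 17000 / 9.8 = 0.71 mm
Layer 26–20 kPa: Δp = 60 hPa = 6000 Pa, q̄ = 0.00051 kg/kg → 0.00051 × 6000 / 9.8 = 0.31 mm
PW = 21.52 + 2.69 + 6.73 + 0.71 + 0.31 = 31.96 ≈ 32.0 mm.
Rainfall = ε × PW = 0.31 × 32.0 = 9.9 mm.

PW ≈ 32.0 mm; rainfall ≈ 9.9 mm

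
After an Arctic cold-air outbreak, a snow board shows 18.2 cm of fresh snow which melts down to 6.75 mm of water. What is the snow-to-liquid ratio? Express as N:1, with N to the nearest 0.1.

Ratio = snow depth / SWE = 182 mm / 6.75 mm = 27.0, i.e. 27.0:1.

ratio ≈ 27.0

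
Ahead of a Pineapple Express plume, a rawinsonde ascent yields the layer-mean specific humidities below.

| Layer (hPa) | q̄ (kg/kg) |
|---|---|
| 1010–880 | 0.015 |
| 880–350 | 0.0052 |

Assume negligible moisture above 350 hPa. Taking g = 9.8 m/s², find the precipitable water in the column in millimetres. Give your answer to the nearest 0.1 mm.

PW ≈ 48.0 mm

Precipitable water is the column-integrated vapour mass per unit area: PW = (1/g) Σ q̄ Δp, with q in kg/kg and Δp in Pa (1 kg/m² of water = 1 mm).
Layer 1010–880 hPa: Δp = 130 hPa = 13000 Pa, q̄ = 0.015 kg/kg → 0.015 × 13000 / 9.8 = 19.90 mm
Layer 880–350 hPa: Δp = 530 hPa = 53000 Pa, q̄ = 0.0052 kg/kg → 0.0052 × 53000 / 9.8 = 28.12 mm
PW = 19.90 + 28.12 = 48.02 ≈ 48.0 mm.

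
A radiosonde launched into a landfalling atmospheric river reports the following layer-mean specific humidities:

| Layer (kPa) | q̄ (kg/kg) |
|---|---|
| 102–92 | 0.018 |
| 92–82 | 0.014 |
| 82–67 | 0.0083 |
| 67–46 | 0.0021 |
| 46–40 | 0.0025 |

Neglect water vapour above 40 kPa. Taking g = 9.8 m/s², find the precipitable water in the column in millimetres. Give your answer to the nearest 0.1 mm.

Precipitable water is the column-integrated vapour mass per unit area: PW = (1/g) Σ q̄ Δp, with q in kg/kg and Δp in Pa (1 kg/m² of water = 1 mm).
Layer 102–92 kPa: Δp = 100 hPa = 10000 Pa, q̄ = 0.018 kg/kg → 0.018 × 10000 / 9.8 = 18.37 mm
Layer 92–82 kPa: Δp = 100 hPa = 10000 Pa, q̄ = 0.014 kg/kg → 0.014 × 10000 / 9.8 = 14.29 mm
Layer 82–67 kPa: Δp = 150 hPa = 15000 Pa, q̄ = 0.0083 kg/kg → 0.0083 × 15000 / 9.8 = 12.70 mm
Layer 67–46 kPa: Δp = 210 hPa = 21000 Pa, q̄ = 0.0021 kg/kg → 0.0021 × 21000 / 9.8 = 4.50 mm
Layer 46–40 kPa: Δp = 60 hPa = 6000 Pa, q̄ = 0.0025 kg/kg → 0.0025 × 6000 / 9.8 = 1.53 mm
PW = 18.37 + 14.29 + 12.70 + 4.50 + 1.53 = 51.39 ≈ 51.4 mm.

PW ≈ 51.4 mm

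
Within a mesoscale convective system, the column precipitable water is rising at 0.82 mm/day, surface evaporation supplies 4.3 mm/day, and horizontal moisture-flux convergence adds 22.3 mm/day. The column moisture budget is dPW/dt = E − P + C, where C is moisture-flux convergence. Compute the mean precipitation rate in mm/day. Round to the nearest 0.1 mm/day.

P ≈ 25.8 mm/day

dPW/dt = +0.82 mm/day.
P = E + C − dPW/dt = 4.3 + (22.3) − (+0.82) = 25.8 mm/day.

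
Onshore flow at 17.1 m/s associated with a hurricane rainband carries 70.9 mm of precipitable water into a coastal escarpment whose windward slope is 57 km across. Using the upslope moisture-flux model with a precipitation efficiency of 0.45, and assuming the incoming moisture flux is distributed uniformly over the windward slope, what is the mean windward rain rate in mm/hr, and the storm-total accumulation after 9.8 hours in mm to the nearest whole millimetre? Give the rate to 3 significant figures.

Incoming column moisture flux per unit ridge length: F = V × PW = 17.1 × 70.9 = 1212.39 mm·m/s.
Spread over the 57 km slope with efficiency ε = 0.45: R = ε·F/W = 0.45 × 1212.39 / 57000 m = 9.572e-03 mm/s.
R = 9.572e-03 × 3600 = 34.5 mm/hr.
Over 9.8 h: total = 34.5 × 9.8 = 338.1 ≈ 338 mm.

R ≈ 34.5 mm/hr; total ≈ 338 mm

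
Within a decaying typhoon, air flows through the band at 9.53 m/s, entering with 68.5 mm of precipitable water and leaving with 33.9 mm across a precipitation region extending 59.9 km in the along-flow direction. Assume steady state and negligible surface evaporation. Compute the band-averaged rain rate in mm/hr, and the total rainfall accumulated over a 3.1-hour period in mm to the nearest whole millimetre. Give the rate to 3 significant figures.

Column moisture flux per unit crosswind length is F = V × PW.
Inflow: F_in = 9.53 × 68.5 = 652.805 mm·m/s
Outflow: F_out = 9.53 × 33.9 = 323.067 mm·m/s
Steady-state rate R = (F_in − F_out)/L = (652.805 − 323.067) / 59900 m = 5.505e-03 mm/s.
R = 5.505e-03 × 3600 = 19.8 mm/hr.
Over 3.1 h: total = 19.8 × 3.1 = 61.38 ≈ 61 mm.

R ≈ 19.8 mm/hr; total ≈ 61 mm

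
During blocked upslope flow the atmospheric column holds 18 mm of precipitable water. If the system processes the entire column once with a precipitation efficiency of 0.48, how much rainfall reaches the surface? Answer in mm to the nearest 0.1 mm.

rainfall ≈ 8.6 mm

Rainfall = ε × PW = 0.48 × 18 = 8.6 mm.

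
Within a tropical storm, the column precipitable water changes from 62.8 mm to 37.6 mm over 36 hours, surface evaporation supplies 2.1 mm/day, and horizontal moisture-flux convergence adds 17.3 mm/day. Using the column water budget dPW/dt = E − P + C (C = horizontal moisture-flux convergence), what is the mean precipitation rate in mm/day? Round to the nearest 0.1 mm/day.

P ≈ 36.2 mm/day

dPW/dt = (37.6 − 62.8) mm / (36/24 day) = -16.800 mm/day.
P = E + C − dPW/dt = 2.1 + (17.3) − (-16.800) = 36.2 mm/day.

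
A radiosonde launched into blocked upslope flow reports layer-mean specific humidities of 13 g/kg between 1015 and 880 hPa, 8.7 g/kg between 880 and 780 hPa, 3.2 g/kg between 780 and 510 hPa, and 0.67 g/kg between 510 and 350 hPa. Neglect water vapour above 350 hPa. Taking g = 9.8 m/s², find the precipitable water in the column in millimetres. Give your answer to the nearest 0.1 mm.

PW ≈ 36.7 mm

Precipitable water is the column-integrated vapour mass per unit area: PW = (1/g) Σ q̄ Δp, with q in kg/kg and Δp in Pa (1 kg/m² of water = 1 mm).
Layer 1015–880 hPa: Δp = 135 hPa = 13500 Pa, q̄ = 0.013 kg/kg → 0.013 × 13500 / 9.8 = 17.91 mm
Layer 880–780 hPa: Δp = 100 hPa = 10000 Pa, q̄ = 0.0087 kg/kg → 0.0087 × 10000 / 9.8 = 8.88 mm
Layer 780–510 hPa: Δp = 270 hPa = 27000 Pa, q̄ = 0.0032 kg/kg → 0.0032 × 27000 / 9.8 = 8.82 mm
Layer 510–350 hPa: Δp = 160 hPa = 16000 Pa, q̄ = 0.00067 kg/kg → 0.00067 × 16000 / 9.8 = 1.09 mm
PW = 17.91 + 8.88 + 8.82 + 1.09 = 36.70 ≈ 36.7 mm.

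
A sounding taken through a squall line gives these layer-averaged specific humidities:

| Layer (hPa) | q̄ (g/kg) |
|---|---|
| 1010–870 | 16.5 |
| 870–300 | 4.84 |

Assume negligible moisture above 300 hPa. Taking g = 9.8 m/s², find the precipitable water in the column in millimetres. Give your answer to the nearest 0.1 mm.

Precipitable water is the column-integrated vapour mass per unit area: PW = (1/g) Σ q̄ Δp, with q in kg/kg and Δp in Pa (1 kg/m² of water = 1 mm).
Layer 1010–870 hPa: Δp = 140 hPa = 14000 Pa, q̄ = 0.0165 kg/kg → 0.0165 × 14000 / 9.8 = 23.57 mm
Layer 870–300 hPa: Δp = 570 hPa = 57000 Pa, q̄ = 0.00484 kg/kg → 0.00484 × 57000 / 9.8 = 28.15 mm
PW = 23.57 + 28.15 = 51.72 ≈ 51.7 mm.

PW ≈ 51.7 mm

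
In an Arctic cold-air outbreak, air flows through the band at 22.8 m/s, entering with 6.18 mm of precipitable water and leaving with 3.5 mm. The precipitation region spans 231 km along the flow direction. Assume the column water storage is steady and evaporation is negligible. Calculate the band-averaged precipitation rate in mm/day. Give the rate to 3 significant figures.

Column moisture flux per unit crosswind length is F = V × PW.
Inflow: F_in = 22.8 × 6.18 = 140.904 mm·m/s
Outflow: F_out = 22.8 × 3.5 = 79.8 mm·m/s
Steady-state rate R = (F_in − F_out)/L = (140.904 − 79.8) / 231000 m = 2.645e-04 mm/s.
R = 2.645e-04 × 3600 × 24 = 22.9 mm/day.

R ≈ 22.9 mm/day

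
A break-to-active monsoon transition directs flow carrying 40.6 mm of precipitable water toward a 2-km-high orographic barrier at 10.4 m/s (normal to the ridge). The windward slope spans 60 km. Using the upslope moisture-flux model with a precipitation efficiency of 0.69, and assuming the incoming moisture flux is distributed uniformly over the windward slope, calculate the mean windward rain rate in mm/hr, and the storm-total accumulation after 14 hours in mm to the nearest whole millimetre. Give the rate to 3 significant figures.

Incoming column moisture flux per unit ridge length: F = V × PW = 10.4 × 40.6 = 422.24 mm·m/s.
Spread over the 60 km slope with efficiency ε = 0.69: R = ε·F/W = 0.69 × 422.24 / 60000 m = 4.856e-03 mm/s.
R = 4.856e-03 × 3600 = 17.5 mm/hr.
Over 14 h: total = 17.5 × 14 = 245 mm.

R ≈ 17.5 mm/hr; total ≈ 245 mm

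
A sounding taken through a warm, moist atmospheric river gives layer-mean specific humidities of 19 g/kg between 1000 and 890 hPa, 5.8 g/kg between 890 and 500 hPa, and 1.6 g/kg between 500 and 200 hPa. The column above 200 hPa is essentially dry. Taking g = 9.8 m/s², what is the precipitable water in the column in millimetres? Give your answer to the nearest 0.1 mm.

PW ≈ 49.3 mm

Precipitable water is the column-integrated vapour mass per unit area: PW = (1/g) Σ q̄ Δp, with q in kg/kg and Δp in Pa (1 kg/m² of water = 1 mm).
Layer 1000–890 hPa: Δp = 110 hPa = 11000 Pa, q̄ = 0.019 kg/kg → 0.019 × 11000 / 9.8 = 21.33 mm
Layer 890–500 hPa: Δp = 390 hPa = 39000 Pa, q̄ = 0.0058 kg/kg → 0.0058 × 39000 / 9.8 = 23.08 mm
Layer 500–200 hPa: Δp = 300 hPa = 30000 Pa, q̄ = 0.0016 kg/kg → 0.0016 × 30000 / 9.8 = 4.90 mm
PW = 21.33 + 23.08 + 4.90 = 49.31 ≈ 49.3 mm.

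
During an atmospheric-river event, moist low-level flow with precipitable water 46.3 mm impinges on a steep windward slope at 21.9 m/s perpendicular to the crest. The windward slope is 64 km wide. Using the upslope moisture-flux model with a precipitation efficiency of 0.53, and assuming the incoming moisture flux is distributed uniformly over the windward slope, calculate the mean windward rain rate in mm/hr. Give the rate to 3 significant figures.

Incoming column moisture flux per unit ridge length: F = V × PW = 21.9 × 46.3 = 1013.97 mm·m/s.
Spread over the 64 km slope with efficiency ε = 0.53: R = ε·F/W = 0.53 × 1013.97 / 64000 m = 8.397e-03 mm/s.
R = 8.397e-03 × 3600 = 30.2 mm/hr.

R ≈ 30.2 mm/hr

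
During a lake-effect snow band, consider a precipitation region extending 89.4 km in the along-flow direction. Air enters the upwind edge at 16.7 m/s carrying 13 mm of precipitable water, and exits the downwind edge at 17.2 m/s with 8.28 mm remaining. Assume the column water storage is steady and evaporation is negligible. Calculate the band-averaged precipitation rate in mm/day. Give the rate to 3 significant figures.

R ≈ 72.2 mm/day

Column moisture flux per unit crosswind length is F = V × PW.
Inflow: F_in = 16.7 × 13 = 217.1 mm·m/s
Outflow: F_out = 17.2 × 8.28 = 142.416 mm·m/s
Steady-state rate R = (F_in − F_out)/L = (217.1 − 142.416) / 89400 m = 8.354e-04 mm/s.
R = 8.354e-04 × 3600 × 24 = 72.2 mm/day.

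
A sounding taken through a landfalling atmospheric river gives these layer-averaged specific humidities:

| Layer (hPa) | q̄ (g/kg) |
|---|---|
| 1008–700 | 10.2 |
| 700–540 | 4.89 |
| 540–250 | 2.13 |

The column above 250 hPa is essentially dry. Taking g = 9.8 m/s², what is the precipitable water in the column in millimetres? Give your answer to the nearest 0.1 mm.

PW ≈ 46.3 mm

Precipitable water is the column-integrated vapour mass per unit area: PW = (1/g) Σ q̄ Δp, with q in kg/kg and Δp in Pa (1 kg/m² of water = 1 mm).
Layer 1008–700 hPa: Δp = 308 hPa = 30800 Pa, q̄ = 0.0102 kg/kg → 0.0102 × 30800 / 9.8 = 32.06 mm
Layer 700–540 hPa: Δp = 160 hPa = 16000 Pa, q̄ = 0.00489 kg/kg → 0.00489 × 16000 / 9.8 = 7.98 mm
Layer 540–250 hPa: Δp = 290 hPa = 29000 Pa, q̄ = 0.00213 kg/kg → 0.00213 × 29000 / 9.8 = 6.30 mm
PW = 32.06 + 7.98 + 6.30 = 46.34 ≈ 46.3 mm.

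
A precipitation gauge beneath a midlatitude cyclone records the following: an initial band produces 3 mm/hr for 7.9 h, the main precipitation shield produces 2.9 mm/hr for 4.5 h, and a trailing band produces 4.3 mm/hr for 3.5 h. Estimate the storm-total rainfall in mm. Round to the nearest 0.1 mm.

Total = Σ Rᵢ Δtᵢ = 3 × 7.9 + 2.9 × 4.5 + 4.3 × 3.5
      = 23.7 + 13.05 + 15.05 = 51.8 mm.

total ≈ 51.8 mm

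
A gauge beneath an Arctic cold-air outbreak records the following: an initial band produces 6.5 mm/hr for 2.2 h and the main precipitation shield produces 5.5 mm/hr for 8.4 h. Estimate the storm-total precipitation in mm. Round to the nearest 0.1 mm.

total ≈ 60.5 mm

Total = Σ Rᵢ Δtᵢ = 6.5 × 2.2 + 5.5 × 8.4
      = 14.3 + 46.2 = 60.5 mm.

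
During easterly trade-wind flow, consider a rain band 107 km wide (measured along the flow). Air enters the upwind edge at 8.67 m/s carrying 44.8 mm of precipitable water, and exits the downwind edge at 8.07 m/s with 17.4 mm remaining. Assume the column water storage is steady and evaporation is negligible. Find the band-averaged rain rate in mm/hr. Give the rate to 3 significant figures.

R ≈ 8.34 mm/hr

Column moisture flux per unit crosswind length is F = V × PW.
Inflow: F_in = 8.67 × 44.8 = 388.416 mm·m/s
Outflow: F_out = 8.07 × 17.4 = 140.418 mm·m/s
Steady-state rate R = (F_in − F_out)/L = (388.416 − 140.418) / 107000 m = 2.318e-03 mm/s.
R = 2.318e-03 × 3600 = 8.34 mm/hr.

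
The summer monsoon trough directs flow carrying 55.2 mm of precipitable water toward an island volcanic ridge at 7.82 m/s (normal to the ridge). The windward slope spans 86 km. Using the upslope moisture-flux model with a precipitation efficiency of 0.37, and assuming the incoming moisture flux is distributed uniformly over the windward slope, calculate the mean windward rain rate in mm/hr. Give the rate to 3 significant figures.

R ≈ 6.69 mm/hr

Incoming column moisture flux per unit ridge length: F = V × PW = 7.82 × 55.2 = 431.664 mm·m/s.
Spread over the 86 km slope with efficiency ε = 0.37: R = ε·F/W = 0.37 × 431.664 / 86000 m = 1.857e-03 mm/s.
R = 1.857e-03 × 3600 = 6.69 mm/hr.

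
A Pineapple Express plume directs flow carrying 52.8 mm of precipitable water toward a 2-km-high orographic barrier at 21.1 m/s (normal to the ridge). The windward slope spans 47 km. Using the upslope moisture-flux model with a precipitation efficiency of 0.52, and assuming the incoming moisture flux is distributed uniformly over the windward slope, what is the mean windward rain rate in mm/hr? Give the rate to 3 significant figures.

Incoming column moisture flux per unit ridge length: F = V × PW = 21.1 × 52.8 = 1114.08 mm·m/s.
Spread over the 47 km slope with efficiency ε = 0.52: R = ε·F/W = 0.52 × 1114.08 / 47000 m = 1.233e-02 mm/s.
R = 1.233e-02 × 3600 = 44.4 mm/hr.

R ≈ 44.4 mm/hr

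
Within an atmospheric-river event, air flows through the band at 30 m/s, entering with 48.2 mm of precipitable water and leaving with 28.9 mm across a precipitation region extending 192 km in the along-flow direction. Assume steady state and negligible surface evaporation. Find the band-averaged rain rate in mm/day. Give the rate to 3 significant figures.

R ≈ 261 mm/day

Column moisture flux per unit crosswind length is F = V × PW.
Inflow: F_in = 30 × 48.2 = 1446 mm·m/s
Outflow: F_out = 30 × 28.9 = 867 mm·m/s
Steady-state rate R = (F_in − F_out)/L = (1446 − 867) / 192000 m = 3.016e-03 mm/s.
R = 3.016e-03 × 3600 × 24 = 261 mm/day.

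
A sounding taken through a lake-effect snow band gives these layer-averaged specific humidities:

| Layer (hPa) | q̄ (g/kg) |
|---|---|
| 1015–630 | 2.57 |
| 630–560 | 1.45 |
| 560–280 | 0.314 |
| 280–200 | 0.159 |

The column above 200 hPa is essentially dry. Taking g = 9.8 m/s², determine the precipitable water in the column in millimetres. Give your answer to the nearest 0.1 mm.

PW ≈ 12.2 mm

Precipitable water is the column-integrated vapour mass per unit area: PW = (1/g) Σ q̄ Δp, with q in kg/kg and Δp in Pa (1 kg/m² of water = 1 mm).
Layer 1015–630 hPa: Δp = 385 hPa = 38500 Pa, q̄ = 0.00257 kg/kg → 0.00257 × 38500 / 9.8 = 10.10 mm
Layer 630–560 hPa: Δp = 70 hPa = 7000 Pa, q̄ = 0.00145 kg/kg → 0.00145 × 7000 / 9.8 = 1.04 mm
Layer 560–280 hPa: Δp = 280 hPa = 28000 Pa, q̄ = 0.000314 kg/kg → 0.000314 × 28000 / 9.8 = 0.90 mm
Layer 280–200 hPa: Δp = 80 hPa = 8000 Pa, q̄ = 0.000159 kg/kg → 0.000159 × 8000 / 9.8 = 0.13 mm
PW = 10.10 + 1.04 + 0.90 + 0.13 = 12.17 ≈ 12.2 mm.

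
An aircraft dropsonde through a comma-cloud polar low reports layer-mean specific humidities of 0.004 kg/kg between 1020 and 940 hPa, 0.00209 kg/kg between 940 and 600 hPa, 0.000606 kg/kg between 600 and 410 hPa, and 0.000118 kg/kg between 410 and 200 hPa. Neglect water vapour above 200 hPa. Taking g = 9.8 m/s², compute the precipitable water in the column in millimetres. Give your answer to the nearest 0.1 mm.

Precipitable water is the column-integrated vapour mass per unit area: PW = (1/g) Σ q̄ Δp, with q in kg/kg and Δp in Pa (1 kg/m² of water = 1 mm).
Layer 1020–940 hPa: Δp = 80 hPa = 8000 Pa, q̄ = 0.004 kg/kg → 0.004 × 8000 / 9.8 = 3.27 mm
Layer 940–600 hPa: Δp = 340 hPa = 34000 Pa, q̄ = 0.00209 kg/kg → 0.00209 × 34000 / 9.8 = 7.25 mm
Layer 600–410 hPa: Δp = 190 hPa = 19000 Pa, q̄ = 0.000606 kg/kg → 0.000606 × 19000 / 9.8 = 1.17 mm
Layer 410–200 hPa: Δp = 210 hPa = 21000 Pa, q̄ = 0.000118 kg/kg → 0.000118 × 21000 / 9.8 = 0.25 mm
PW = 3.27 + 7.25 + 1.17 + 0.25 = 11.94 ≈ 11.9 mm.

PW ≈ 11.9 mm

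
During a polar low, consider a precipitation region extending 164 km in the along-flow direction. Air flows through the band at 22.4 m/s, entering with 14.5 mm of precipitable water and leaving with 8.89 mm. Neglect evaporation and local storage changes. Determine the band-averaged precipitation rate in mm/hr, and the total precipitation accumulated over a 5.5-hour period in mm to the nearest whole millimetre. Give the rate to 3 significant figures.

R ≈ 2.76 mm/hr; total ≈ 15 mm

Column moisture flux per unit crosswind length is F = V × PW.
Inflow: F_in = 22.4 × 14.5 = 324.8 mm·m/s
Outflow: F_out = 22.4 × 8.89 = 199.136 mm·m/s
Steady-state rate R = (F_in − F_out)/L = (324.8 − 199.136) / 164000 m = 7.662e-04 mm/s.
R = 7.662e-04 × 3600 = 2.76 mm/hr.
Over 5.5 h: total = 2.76 × 5.5 = 15.18 ≈ 15 mm.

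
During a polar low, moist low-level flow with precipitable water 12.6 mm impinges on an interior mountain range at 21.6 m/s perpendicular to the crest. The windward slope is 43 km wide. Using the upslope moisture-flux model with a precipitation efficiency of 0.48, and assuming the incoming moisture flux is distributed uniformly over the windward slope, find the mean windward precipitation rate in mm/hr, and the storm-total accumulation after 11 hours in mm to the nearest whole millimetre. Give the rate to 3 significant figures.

Incoming column moisture flux per unit ridge length: F = V × PW = 21.6 × 12.6 = 272.16 mm·m/s.
Spread over the 43 km slope with efficiency ε = 0.48: R = ε·F/W = 0.48 × 272.16 / 43000 m = 3.038e-03 mm/s.
R = 3.038e-03 × 3600 = 10.9 mm/hr.
Over 11 h: total = 10.9 × 11 = 119.9 ≈ 120 mm.

R ≈ 10.9 mm/hr; total ≈ 120 mm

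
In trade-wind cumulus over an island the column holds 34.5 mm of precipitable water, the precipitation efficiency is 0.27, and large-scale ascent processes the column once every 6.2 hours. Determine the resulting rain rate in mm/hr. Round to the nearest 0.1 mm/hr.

Each overturning extracts ε × PW = 0.27 × 34.5 = 9.315 mm.
Rate = ε·PW / τ = 9.315 / 6.2 h = 1.5 mm/hr.

R ≈ 1.5 mm/hr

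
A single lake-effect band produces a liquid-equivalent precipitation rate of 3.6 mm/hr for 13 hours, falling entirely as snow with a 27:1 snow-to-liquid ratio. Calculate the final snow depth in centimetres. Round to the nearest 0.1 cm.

snow depth ≈ 126.4 cm

Liquid-equivalent depth = 3.6 × 13 = 46.8 mm.
Snow depth = 46.8 mm × 27 = 1263.6 mm = 126.4 cm.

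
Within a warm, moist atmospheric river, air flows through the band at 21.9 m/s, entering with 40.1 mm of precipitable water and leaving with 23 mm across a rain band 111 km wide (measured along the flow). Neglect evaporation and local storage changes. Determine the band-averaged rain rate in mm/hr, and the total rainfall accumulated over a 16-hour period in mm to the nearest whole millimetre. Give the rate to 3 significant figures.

Column moisture flux per unit crosswind length is F = V × PW.
Inflow: F_in = 21.9 × 40.1 = 878.19 mm·m/s
Outflow: F_out = 21.9 × 23 = 503.7 mm·m/s
Steady-state rate R = (F_in − F_out)/L = (878.19 − 503.7) / 111000 m = 3.374e-03 mm/s.
R = 3.374e-03 × 3600 = 12.1 mm/hr.
Over 16 h: total = 12.1 × 16 = 193.6 ≈ 194 mm.

R ≈ 12.1 mm/hr; total ≈ 194 mm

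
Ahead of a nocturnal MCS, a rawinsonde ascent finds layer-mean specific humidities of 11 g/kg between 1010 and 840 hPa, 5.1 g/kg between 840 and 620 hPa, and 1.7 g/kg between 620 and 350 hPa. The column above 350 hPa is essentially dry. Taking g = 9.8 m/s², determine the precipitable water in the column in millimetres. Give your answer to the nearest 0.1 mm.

PW ≈ 35.2 mm

Precipitable water is the column-integrated vapour mass per unit area: PW = (1/g) Σ q̄ Δp, with q in kg/kg and Δp in Pa (1 kg/m² of water = 1 mm).
Layer 1010–840 hPa: Δp = 170 hPa = 17000 Pa, q̄ = 0.011 kg/kg → 0.011 × 17000 / 9.8 = 19.08 mm
Layer 840–620 hPa: Δp = 220 hPa = 22000 Pa, q̄ = 0.0051 kg/kg → 0.0051 × 22000 / 9.8 = 11.45 mm
Layer 620–350 hPa: Δp = 270 hPa = 27000 Pa, q̄ = 0.0017 kg/kg → 0.0017 × 27000 / 9.8 = 4.68 mm
PW = 19.08 + 11.45 + 4.68 = 35.21 ≈ 35.2 mm.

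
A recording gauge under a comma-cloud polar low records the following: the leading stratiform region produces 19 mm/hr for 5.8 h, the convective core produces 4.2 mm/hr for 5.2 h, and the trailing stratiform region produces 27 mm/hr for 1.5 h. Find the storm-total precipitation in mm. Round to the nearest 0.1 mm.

Total = Σ Rᵢ Δtᵢ = 19 × 5.8 + 4.2 × 5.2 + 27 × 1.5
      = 110.2 + 21.84 + 40.5 = 172.5 mm.

total ≈ 172.5 mm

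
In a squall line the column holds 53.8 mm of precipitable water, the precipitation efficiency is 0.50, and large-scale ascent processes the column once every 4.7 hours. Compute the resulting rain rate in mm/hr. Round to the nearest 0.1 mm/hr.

Each overturning extracts ε × PW = 0.50 × 53.8 = 26.9 mm.
Rate = ε·PW / τ = 26.9 / 4.7 h = 5.7 mm/hr.

R ≈ 5.7 mm/hr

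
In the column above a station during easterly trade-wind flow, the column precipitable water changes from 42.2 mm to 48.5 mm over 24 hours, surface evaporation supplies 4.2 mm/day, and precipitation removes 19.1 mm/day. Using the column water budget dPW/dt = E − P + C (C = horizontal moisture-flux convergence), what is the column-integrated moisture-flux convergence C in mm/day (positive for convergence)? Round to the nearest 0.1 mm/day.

dPW/dt = (48.5 − 42.2) mm / (24/24 day) = +6.300 mm/day.
C = dPW/dt − E + P = (+6.300) − 4.2 + 19.1 = 21.2 mm/day.

C ≈ 21.2 mm/day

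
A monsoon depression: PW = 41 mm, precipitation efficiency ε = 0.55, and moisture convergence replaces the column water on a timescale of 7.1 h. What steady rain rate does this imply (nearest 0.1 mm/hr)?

Each overturning extracts ε × PW = 0.55 × 41 = 22.55 mm.
Rate = ε·PW / τ = 22.55 / 7.1 h = 3.2 mm/hr.

R ≈ 3.2 mm/hr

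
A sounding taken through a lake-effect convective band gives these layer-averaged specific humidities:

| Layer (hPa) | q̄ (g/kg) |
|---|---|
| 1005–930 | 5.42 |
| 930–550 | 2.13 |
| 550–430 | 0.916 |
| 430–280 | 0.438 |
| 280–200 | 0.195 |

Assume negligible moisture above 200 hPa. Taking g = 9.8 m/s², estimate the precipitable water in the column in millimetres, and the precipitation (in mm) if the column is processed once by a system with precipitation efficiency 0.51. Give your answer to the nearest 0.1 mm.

PW ≈ 14.4 mm; precipitation ≈ 7.3 mm

Precipitable water is the column-integrated vapour mass per unit area: PW = (1/g) Σ q̄ Δp, with q in kg/kg and Δp in Pa (1 kg/m² of water = 1 mm).
Layer 1005–930 hPa: Δp = 75 hPa = 7500 Pa, q̄ = 0.00542 kg/kg → 0.00542 × 7500 / 9.8 = 4.15 mm
Layer 930–550 hPa: Δp = 380 hPa = 38000 Pa, q̄ = 0.00213 kg/kg → 0.00213 × 38000 / 9.8 = 8.26 mm
Layer 550–430 hPa: Δp = 120 hPa = 12000 Pa, q̄ = 0.000916 kg/kg → 0.000916 × 12000 / 9.8 = 1.12 mm
Layer 430–280 hPa: Δp = 150 hPa = 15000 Pa, q̄ = 0.000438 kg/kg → 0.000438 × 15000 / 9.8 = 0.67 mm
Layer 280–200 hPa: Δp = 80 hPa = 8000 Pa, q̄ = 0.000195 kg/kg → 0.000195 × 8000 / 9.8 = 0.16 mm
PW = 4.15 + 8.26 + 1.12 + 0.67 + 0.16 = 14.36 ≈ 14.4 mm.
Precipitation = ε × PW = 0.51 × 14.4 = 7.3 mm.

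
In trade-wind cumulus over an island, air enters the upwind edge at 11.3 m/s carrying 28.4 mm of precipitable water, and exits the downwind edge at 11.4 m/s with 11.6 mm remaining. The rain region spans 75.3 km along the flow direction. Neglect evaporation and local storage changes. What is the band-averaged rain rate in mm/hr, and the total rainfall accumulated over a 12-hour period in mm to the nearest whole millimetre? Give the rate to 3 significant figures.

Column moisture flux per unit crosswind length is F = V × PW.
Inflow: F_in = 11.3 × 28.4 = 320.92 mm·m/s
Outflow: F_out = 11.4 × 11.6 = 132.24 mm·m/s
Steady-state rate R = (F_in − F_out)/L = (320.92 − 132.24) / 75300 m = 2.506e-03 mm/s.
R = 2.506e-03 × 3600 = 9.02 mm/hr.
Over 12 h: total = 9.02 × 12 = 108.24 ≈ 108 mm.

R ≈ 9.02 mm/hr; total ≈ 108 mm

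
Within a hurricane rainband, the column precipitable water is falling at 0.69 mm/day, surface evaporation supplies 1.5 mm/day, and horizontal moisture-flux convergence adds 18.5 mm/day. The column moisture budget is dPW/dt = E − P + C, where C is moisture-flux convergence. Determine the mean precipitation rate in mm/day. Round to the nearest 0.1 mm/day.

P ≈ 20.7 mm/day

dPW/dt = -0.69 mm/day.
P = E + C − dPW/dt = 1.5 + (18.5) − (-0.69) = 20.7 mm/day.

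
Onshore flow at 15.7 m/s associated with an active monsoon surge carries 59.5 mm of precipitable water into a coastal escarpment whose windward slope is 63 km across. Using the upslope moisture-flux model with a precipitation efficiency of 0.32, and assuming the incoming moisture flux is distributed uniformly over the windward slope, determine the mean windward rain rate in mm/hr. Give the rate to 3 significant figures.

Incoming column moisture flux per unit ridge length: F = V × PW = 15.7 × 59.5 = 934.15 mm·m/s.
Spread over the 63 km slope with efficiency ε = 0.32: R = ε·F/W = 0.32 × 934.15 / 63000 m = 4.745e-03 mm/s.
R = 4.745e-03 × 3600 = 17.1 mm/hr.

R ≈ 17.1 mm/hr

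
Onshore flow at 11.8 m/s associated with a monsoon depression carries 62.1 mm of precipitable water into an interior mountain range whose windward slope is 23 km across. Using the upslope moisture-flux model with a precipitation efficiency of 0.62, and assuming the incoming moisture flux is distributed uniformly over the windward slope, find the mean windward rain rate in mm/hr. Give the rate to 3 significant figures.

R ≈ 71.1 mm/hr

Incoming column moisture flux per unit ridge length: F = V × PW = 11.8 × 62.1 = 732.78 mm·m/s.
Spread over the 23 km slope with efficiency ε = 0.62: R = ε·F/W = 0.62 × 732.78 / 23000 m = 1.975e-02 mm/s.
R = 1.975e-02 × 3600 = 71.1 mm/hr.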